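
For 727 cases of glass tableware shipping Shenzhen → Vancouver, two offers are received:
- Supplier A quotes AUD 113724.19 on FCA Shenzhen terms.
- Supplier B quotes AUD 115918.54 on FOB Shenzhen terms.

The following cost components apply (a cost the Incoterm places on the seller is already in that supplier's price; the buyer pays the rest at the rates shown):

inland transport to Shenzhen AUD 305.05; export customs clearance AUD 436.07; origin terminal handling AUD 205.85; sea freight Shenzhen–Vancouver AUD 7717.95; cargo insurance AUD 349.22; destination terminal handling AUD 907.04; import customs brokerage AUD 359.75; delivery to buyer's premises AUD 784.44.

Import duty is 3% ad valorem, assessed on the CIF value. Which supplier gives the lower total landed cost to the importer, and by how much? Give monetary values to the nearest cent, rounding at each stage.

Supplier A (FCA):
CIF value = FCA price + origin terminal + freight + insurance = 113724.19 + 205.85 + 7717.95 + 349.22 = 121997.21
Import duty = 121997.21 × 3% = 3659.92
Buyer bears (A): 205.85 + 7717.95 + 349.22 + 907.04 + 359.75 + 784.44 = 10324.25
Landed cost (A) = invoice 113724.19 + 10324.25 + duty 3659.92 = 127708.36
Supplier B (FOB):
CIF value = FOB price + freight + insurance = 115918.54 + 7717.95 + 349.22 = 123985.71
Import duty = 123985.71 × 3% = 3719.57
Buyer bears (B): 7717.95 + 349.22 + 907.04 + 359.75 + 784.44 = 10118.40
Landed cost (B) = invoice 115918.54 + 10118.40 + duty 3719.57 = 129756.51
Difference = |127708.36 − 129756.51| = 2048.15

Supplier A is cheaper by AUD 2048.15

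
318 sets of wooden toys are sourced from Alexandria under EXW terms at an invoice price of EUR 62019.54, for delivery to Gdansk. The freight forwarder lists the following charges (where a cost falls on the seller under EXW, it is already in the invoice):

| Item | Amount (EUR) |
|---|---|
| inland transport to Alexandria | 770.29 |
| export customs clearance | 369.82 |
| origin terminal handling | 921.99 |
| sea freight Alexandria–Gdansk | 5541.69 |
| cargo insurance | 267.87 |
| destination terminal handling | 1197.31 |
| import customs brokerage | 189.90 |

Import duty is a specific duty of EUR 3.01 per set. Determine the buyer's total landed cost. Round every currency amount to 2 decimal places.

Total landed cost: EUR 72235.59

EXW: the seller makes goods available at their premises; the buyer bears all onward costs.
CIF value = EXW price + inland to port + export clearance + origin terminal + freight + insurance = 62019.54 + 770.29 + 369.82 + 921.99 + 5541.69 + 267.87 = 69891.20
Import duty = 318 × 3.01 = 957.18
Buyer bears: inland to port 770.29 + export clearance 369.82 + origin terminal 921.99 + freight 5541.69 + insurance 267.87 + destination terminal 1197.31 + brokerage 189.90 + duty 957.18 = 10216.05
Landed cost = invoice 62019.54 + 10216.05 = 72235.59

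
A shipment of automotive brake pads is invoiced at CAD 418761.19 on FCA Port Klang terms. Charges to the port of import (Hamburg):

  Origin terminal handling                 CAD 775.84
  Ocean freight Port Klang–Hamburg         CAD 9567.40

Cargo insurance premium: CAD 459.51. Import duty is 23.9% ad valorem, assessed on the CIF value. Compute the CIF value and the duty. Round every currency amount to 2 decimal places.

CIF = FCA price + pre-shipment costs + freight + insurance
CIF = 418761.19 + 775.84 + 9567.40 + 459.51 = 429563.94
Import duty = 429563.94 × 23.9% = 102665.78

CIF value: CAD 429563.94; import duty: CAD 102665.78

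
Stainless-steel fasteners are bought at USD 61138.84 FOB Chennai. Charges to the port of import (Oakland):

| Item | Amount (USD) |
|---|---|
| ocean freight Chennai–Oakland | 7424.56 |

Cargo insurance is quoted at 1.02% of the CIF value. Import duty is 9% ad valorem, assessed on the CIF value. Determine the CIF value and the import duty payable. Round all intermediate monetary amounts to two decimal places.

CIF value: USD 69269.95; import duty: USD 6234.30

Let C be the CIF value. C = FOB price + freight + 1.02% × C
C − 1.02% × C = 61138.84 + 7424.56
0.9898 × C = 68563.40
C = 68563.40 / 0.9898 = 69269.95
Insurance premium = 1.02% × 69269.95 = 706.55
Import duty = 69269.95 × 9% = 6234.30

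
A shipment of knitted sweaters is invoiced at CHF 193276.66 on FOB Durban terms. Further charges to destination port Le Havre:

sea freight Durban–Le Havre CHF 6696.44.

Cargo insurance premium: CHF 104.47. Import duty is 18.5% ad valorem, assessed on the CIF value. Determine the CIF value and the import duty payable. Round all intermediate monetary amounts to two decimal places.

CIF value: CHF 200077.57; import duty: CHF 37014.35

CIF = FOB price + freight + insurance
CIF = 193276.66 + 6696.44 + 104.47 = 200077.57
Import duty = 200077.57 × 18.5% = 37014.35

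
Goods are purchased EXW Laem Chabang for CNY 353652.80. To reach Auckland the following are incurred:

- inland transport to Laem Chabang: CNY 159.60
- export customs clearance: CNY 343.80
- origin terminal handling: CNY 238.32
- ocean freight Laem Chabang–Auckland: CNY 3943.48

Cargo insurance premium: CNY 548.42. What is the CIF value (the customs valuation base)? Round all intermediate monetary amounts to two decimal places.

CIF value: CNY 358886.42

CIF = EXW price + pre-shipment costs + freight + insurance
CIF = 353652.80 + 159.60 + 343.80 + 238.32 + 3943.48 + 548.42 = 358886.42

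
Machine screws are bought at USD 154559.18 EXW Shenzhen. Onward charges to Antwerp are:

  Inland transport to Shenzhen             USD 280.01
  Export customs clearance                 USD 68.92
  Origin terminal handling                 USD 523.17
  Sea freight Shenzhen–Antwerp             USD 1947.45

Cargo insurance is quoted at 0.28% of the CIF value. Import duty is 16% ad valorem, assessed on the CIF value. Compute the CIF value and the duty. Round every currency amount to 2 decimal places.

Let C be the CIF value. C = EXW price + pre-shipment costs + freight + 0.28% × C
C − 0.28% × C = 154559.18 + 280.01 + 68.92 + 523.17 + 1947.45
0.9972 × C = 157378.73
C = 157378.73 / 0.9972 = 157820.63
Insurance premium = 0.28% × 157820.63 = 441.90
Import duty = 157820.63 × 16% = 25251.30

CIF value: USD 157820.63; import duty: USD 25251.30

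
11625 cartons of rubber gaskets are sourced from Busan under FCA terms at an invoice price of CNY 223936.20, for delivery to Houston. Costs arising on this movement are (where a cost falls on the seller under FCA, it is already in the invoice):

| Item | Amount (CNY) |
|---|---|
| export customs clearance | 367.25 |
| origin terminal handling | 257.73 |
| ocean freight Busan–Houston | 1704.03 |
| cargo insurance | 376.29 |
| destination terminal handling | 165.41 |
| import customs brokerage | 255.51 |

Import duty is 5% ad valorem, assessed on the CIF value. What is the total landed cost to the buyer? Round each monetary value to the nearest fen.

Total landed cost: CNY 238008.88

FCA: the seller delivers export-cleared goods to the carrier; the buyer bears costs from that point.
Already in the invoice (seller's account under FCA): export clearance — exclude.
CIF value = FCA price + origin terminal + freight + insurance = 223936.20 + 257.73 + 1704.03 + 376.29 = 226274.25
Import duty = 226274.25 × 5% = 11313.71
Buyer bears: origin terminal 257.73 + freight 1704.03 + insurance 376.29 + destination terminal 165.41 + brokerage 255.51 + duty 11313.71 = 14072.68
Landed cost = invoice 223936.20 + 14072.68 = 238008.88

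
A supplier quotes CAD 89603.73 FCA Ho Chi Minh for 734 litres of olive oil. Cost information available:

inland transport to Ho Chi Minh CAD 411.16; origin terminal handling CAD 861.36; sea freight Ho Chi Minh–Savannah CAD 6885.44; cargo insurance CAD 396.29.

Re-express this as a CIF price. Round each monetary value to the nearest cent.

CIF price: CAD 97746.82

Not relevant to the conversion: inland to port — on the seller under both FCA and CIF; already in the FCA price and stays in the CIF price.
From FCA to CIF, the seller additionally bears: origin terminal, freight, insurance.
CIF price = 89603.73 + 861.36 + 6885.44 + 396.29 = 97746.82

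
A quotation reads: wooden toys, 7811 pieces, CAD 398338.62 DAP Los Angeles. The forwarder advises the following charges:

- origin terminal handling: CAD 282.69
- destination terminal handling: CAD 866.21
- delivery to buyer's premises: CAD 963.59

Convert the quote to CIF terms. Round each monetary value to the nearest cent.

CIF price: CAD 396508.82

Not relevant to the conversion: origin terminal — on the seller under both DAP and CIF; already in the DAP price and stays in the CIF price.
From DAP to CIF, the seller no longer bears: destination terminal, delivery.
CIF price = 398338.62 − 866.21 − 963.59 = 396508.82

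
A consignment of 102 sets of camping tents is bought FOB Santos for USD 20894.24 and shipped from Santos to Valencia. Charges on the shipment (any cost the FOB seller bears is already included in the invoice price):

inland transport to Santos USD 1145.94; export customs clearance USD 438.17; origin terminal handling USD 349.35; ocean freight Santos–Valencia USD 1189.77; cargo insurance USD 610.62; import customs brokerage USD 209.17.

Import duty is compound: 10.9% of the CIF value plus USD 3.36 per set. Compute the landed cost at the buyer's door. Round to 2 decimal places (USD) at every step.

Total landed cost: USD 25720.23

FOB: the seller bears costs until goods are on board at the origin port; the buyer bears freight, insurance and all costs thereafter.
Already in the invoice (seller's account under FOB): inland to port, export clearance, origin terminal — exclude.
CIF value = FOB price + freight + insurance = 20894.24 + 1189.77 + 610.62 = 22694.63
Ad valorem component: 22694.63 × 10.9% = 2473.71
Specific component: 102 × 3.36 = 342.72
Import duty = 2473.71 + 342.72 = 2816.43
Buyer bears: freight 1189.77 + insurance 610.62 + brokerage 209.17 + duty 2816.43 = 4825.99
Landed cost = invoice 20894.24 + 4825.99 = 25720.23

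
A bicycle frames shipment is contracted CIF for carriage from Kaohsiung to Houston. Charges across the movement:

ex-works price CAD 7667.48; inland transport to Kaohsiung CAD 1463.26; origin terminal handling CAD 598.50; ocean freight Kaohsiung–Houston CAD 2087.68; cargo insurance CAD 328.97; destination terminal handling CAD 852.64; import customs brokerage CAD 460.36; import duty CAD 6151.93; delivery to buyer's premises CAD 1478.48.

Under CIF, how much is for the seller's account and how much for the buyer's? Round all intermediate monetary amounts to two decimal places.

Seller: CAD 12145.89; buyer: CAD 8943.41

CIF: the seller pays costs through ocean freight and marine insurance to the destination port.
Seller's account: goods 7667.48 + inland to port 1463.26 + origin terminal 598.50 + freight 2087.68 + insurance 328.97 = 12145.89
Buyer's account: destination terminal 852.64 + brokerage 460.36 + duty 6151.93 + delivery 1478.48 = 8943.41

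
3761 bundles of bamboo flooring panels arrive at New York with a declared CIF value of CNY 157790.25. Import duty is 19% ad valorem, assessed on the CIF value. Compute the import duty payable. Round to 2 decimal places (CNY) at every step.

Import duty: CNY 29980.15

Import duty = 157790.25 × 19% = 29980.15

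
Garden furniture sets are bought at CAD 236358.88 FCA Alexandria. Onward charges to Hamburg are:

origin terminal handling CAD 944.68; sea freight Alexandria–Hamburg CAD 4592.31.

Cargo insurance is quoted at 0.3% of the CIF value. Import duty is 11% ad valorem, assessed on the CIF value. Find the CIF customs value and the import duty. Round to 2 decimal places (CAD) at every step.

CIF value: CAD 242623.74; import duty: CAD 26688.61

Let C be the CIF value. C = FCA price + pre-shipment costs + freight + 0.3% × C
C − 0.3% × C = 236358.88 + 944.68 + 4592.31
0.997 × C = 241895.87
C = 241895.87 / 0.997 = 242623.74
Insurance premium = 0.3% × 242623.74 = 727.87
Import duty = 242623.74 × 11% = 26688.61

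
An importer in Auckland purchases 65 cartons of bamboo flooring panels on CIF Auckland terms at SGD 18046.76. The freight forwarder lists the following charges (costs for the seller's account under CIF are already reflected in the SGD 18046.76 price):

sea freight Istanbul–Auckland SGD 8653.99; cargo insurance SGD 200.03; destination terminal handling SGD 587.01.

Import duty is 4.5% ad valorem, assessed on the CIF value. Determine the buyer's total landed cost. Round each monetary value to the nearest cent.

Total landed cost: SGD 19445.87

CIF: the seller pays costs through ocean freight and marine insurance to the destination port.
Already in the invoice (seller's account under CIF): freight, insurance — exclude.
The CIF price already equals the CIF value: 18046.76
Import duty = 18046.76 × 4.5% = 812.10
Buyer bears: destination terminal 587.01 + duty 812.10 = 1399.11
Landed cost = invoice 18046.76 + 1399.11 = 19445.87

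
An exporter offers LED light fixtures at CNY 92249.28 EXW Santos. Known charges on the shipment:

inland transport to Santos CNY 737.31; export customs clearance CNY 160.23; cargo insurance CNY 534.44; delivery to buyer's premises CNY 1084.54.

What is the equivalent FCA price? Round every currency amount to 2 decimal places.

FCA price: CNY 93146.82

Not relevant to the conversion: insurance, delivery — on the buyer under both terms; not part of either seller's price.
From EXW to FCA, the seller additionally bears: inland to port, export clearance.
FCA price = 92249.28 + 737.31 + 160.23 = 93146.82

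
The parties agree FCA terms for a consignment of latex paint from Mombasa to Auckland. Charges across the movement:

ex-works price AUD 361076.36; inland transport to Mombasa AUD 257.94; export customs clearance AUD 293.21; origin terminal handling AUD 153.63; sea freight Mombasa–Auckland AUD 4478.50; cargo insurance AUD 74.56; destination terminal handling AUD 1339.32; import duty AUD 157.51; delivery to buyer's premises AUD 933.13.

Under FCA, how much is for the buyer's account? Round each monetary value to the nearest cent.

FCA: the seller delivers export-cleared goods to the carrier; the buyer bears costs from that point.
Seller's account: goods 361076.36 + inland to port 257.94 + export clearance 293.21 = 361627.51
Buyer's account: origin terminal 153.63 + freight 4478.50 + insurance 74.56 + destination terminal 1339.32 + duty 157.51 + delivery 933.13 = 7136.65

Buyer's account: AUD 7136.65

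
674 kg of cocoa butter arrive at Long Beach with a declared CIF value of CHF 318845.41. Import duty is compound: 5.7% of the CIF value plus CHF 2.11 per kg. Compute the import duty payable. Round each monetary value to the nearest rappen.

Import duty: CHF 19596.33

Ad valorem component: 318845.41 × 5.7% = 18174.19
Specific component: 674 × 2.11 = 1422.14
Import duty = 18174.19 + 1422.14 = 19596.33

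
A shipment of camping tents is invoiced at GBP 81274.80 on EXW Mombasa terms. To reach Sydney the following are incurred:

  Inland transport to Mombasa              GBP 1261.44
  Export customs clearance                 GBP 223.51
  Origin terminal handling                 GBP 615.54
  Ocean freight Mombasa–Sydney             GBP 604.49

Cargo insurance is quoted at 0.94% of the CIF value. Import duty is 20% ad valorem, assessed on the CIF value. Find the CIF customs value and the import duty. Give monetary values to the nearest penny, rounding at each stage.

Let C be the CIF value. C = EXW price + pre-shipment costs + freight + 0.94% × C
C − 0.94% × C = 81274.80 + 1261.44 + 223.51 + 615.54 + 604.49
0.9906 × C = 83979.78
C = 83979.78 / 0.9906 = 84776.68
Insurance premium = 0.94% × 84776.68 = 796.90
Import duty = 84776.68 × 20% = 16955.34

CIF value: GBP 84776.68; import duty: GBP 16955.34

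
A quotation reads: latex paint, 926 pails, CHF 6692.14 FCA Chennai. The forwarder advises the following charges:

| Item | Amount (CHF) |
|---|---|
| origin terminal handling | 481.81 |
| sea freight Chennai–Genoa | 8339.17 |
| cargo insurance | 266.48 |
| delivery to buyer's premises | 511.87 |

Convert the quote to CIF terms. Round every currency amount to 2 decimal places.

CIF price: CHF 15779.60

Not relevant to the conversion: delivery — on the buyer under both terms; not part of either seller's price.
From FCA to CIF, the seller additionally bears: origin terminal, freight, insurance.
CIF price = 6692.14 + 481.81 + 8339.17 + 266.48 = 15779.60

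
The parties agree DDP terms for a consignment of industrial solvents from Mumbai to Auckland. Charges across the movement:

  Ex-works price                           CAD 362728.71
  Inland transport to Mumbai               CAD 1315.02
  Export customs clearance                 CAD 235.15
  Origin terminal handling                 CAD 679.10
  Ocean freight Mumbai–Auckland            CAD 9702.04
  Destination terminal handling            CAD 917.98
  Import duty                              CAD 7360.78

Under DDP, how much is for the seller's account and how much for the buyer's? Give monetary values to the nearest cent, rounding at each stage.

Seller: CAD 382938.78; buyer: CAD 0.00

DDP: the seller bears all costs including import duty.
Seller's account: goods 362728.71 + inland to port 1315.02 + export clearance 235.15 + origin terminal 679.10 + freight 9702.04 + destination terminal 917.98 + duty 7360.78 = 382938.78
Buyer's account: 0.00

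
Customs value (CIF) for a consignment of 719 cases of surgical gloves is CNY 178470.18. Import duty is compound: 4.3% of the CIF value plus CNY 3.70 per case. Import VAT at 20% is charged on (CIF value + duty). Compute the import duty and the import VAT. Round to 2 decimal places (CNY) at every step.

Ad valorem component: 178470.18 × 4.3% = 7674.22
Specific component: 719 × 3.70 = 2660.30
Import duty = 7674.22 + 2660.30 = 10334.52
VAT base = CIF + duty = 178470.18 + 10334.52 = 188804.70
Import VAT = 188804.70 × 20% = 37760.94

Import duty: CNY 10334.52; import VAT: CNY 37760.94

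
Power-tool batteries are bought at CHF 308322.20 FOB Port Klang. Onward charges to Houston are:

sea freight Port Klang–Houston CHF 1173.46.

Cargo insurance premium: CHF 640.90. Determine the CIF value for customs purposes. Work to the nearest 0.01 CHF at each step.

CIF value: CHF 310136.56

CIF = FOB price + freight + insurance
CIF = 308322.20 + 1173.46 + 640.90 = 310136.56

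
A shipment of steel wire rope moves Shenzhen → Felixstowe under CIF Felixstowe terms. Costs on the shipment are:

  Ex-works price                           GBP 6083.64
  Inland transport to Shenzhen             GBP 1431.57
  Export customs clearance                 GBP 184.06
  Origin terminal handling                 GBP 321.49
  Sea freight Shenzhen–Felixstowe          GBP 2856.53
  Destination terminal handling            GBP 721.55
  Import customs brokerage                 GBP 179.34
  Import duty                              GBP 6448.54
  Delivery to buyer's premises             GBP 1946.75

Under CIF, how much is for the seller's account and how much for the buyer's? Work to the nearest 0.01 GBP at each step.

CIF: the seller pays costs through ocean freight and marine insurance to the destination port.
Seller's account: goods 6083.64 + inland to port 1431.57 + export clearance 184.06 + origin terminal 321.49 + freight 2856.53 = 10877.29
Buyer's account: destination terminal 721.55 + brokerage 179.34 + duty 6448.54 + delivery 1946.75 = 9296.18

Seller: GBP 10877.29; buyer: GBP 9296.18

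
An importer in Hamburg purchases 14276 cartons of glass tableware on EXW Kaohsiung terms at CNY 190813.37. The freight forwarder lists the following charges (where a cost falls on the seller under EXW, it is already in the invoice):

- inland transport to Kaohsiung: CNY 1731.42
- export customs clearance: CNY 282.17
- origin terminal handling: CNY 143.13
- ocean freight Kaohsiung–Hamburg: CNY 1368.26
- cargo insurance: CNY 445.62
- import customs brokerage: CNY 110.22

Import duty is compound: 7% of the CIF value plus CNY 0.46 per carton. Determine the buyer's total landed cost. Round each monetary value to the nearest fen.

Total landed cost: CNY 215096.03

EXW: the seller makes goods available at their premises; the buyer bears all onward costs.
CIF value = EXW price + inland to port + export clearance + origin terminal + freight + insurance = 190813.37 + 1731.42 + 282.17 + 143.13 + 1368.26 + 445.62 = 194783.97
Ad valorem component: 194783.97 × 7% = 13634.88
Specific component: 14276 × 0.46 = 6566.96
Import duty = 13634.88 + 6566.96 = 20201.84
Buyer bears: inland to port 1731.42 + export clearance 282.17 + origin terminal 143.13 + freight 1368.26 + insurance 445.62 + brokerage 110.22 + duty 20201.84 = 24282.66
Landed cost = invoice 190813.37 + 24282.66 = 215096.03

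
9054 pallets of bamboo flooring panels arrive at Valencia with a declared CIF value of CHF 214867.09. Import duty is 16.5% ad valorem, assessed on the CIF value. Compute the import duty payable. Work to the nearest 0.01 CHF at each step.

Import duty: CHF 35453.07

Import duty = 214867.09 × 16.5% = 35453.07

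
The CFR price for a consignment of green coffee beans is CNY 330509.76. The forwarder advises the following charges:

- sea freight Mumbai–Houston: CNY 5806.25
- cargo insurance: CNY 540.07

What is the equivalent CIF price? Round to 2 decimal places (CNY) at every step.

Not relevant to the conversion: freight — on the seller under both CFR and CIF; already in the CFR price and stays in the CIF price.
From CFR to CIF, the seller additionally bears: insurance.
CIF price = 330509.76 + 540.07 = 331049.83

CIF price: CNY 331049.83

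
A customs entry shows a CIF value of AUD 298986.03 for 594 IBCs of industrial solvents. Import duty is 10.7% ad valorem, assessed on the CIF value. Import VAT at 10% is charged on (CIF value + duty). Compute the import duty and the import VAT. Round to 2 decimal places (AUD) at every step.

Import duty = 298986.03 × 10.7% = 31991.51
VAT base = CIF + duty = 298986.03 + 31991.51 = 330977.54
Import VAT = 330977.54 × 10% = 33097.75

Import duty: AUD 31991.51; import VAT: AUD 33097.75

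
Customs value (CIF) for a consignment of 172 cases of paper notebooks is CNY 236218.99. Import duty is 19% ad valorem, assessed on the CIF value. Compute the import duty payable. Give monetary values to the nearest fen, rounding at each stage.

Import duty: CNY 44881.61

Import duty = 236218.99 × 19% = 44881.61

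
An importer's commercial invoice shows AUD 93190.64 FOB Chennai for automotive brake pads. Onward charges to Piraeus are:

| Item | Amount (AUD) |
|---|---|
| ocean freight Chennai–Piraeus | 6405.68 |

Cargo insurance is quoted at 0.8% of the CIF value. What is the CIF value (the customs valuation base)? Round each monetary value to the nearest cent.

CIF value: AUD 100399.52

Let C be the CIF value. C = FOB price + freight + 0.8% × C
C − 0.8% × C = 93190.64 + 6405.68
0.992 × C = 99596.32
C = 99596.32 / 0.992 = 100399.52
Insurance premium = 0.8% × 100399.52 = 803.20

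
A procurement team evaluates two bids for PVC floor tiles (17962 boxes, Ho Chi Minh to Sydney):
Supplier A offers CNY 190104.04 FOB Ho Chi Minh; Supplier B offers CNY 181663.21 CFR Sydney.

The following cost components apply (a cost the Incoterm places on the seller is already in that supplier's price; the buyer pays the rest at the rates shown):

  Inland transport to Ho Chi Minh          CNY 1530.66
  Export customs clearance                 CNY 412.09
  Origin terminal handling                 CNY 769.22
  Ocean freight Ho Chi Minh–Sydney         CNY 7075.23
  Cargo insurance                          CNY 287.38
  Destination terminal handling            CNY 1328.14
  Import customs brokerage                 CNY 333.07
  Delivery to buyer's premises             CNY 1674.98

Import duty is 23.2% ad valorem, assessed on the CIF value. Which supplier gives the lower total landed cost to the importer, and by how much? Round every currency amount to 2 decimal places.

Supplier B is cheaper by CNY 19115.78

Supplier A (FOB):
CIF value = FOB price + freight + insurance = 190104.04 + 7075.23 + 287.38 = 197466.65
Import duty = 197466.65 × 23.2% = 45812.26
Buyer bears (A): 7075.23 + 287.38 + 1328.14 + 333.07 + 1674.98 = 10698.80
Landed cost (A) = invoice 190104.04 + 10698.80 + duty 45812.26 = 246615.10
Supplier B (CFR):
CIF value = CFR price + insurance = 181663.21 + 287.38 = 181950.59
Import duty = 181950.59 × 23.2% = 42212.54
Buyer bears (B): 287.38 + 1328.14 + 333.07 + 1674.98 = 3623.57
Landed cost (B) = invoice 181663.21 + 3623.57 + duty 42212.54 = 227499.32
Difference = |246615.10 − 227499.32| = 19115.78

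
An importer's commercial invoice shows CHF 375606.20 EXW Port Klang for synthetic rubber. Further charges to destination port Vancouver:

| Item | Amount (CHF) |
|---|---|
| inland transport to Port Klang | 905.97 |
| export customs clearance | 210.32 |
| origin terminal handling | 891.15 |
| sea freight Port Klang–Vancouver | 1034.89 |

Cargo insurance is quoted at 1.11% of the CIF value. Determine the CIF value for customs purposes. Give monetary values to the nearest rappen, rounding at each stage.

CIF value: CHF 382898.71

Let C be the CIF value. C = EXW price + pre-shipment costs + freight + 1.11% × C
C − 1.11% × C = 375606.20 + 905.97 + 210.32 + 891.15 + 1034.89
0.9889 × C = 378648.53
C = 378648.53 / 0.9889 = 382898.71
Insurance premium = 1.11% × 382898.71 = 4250.18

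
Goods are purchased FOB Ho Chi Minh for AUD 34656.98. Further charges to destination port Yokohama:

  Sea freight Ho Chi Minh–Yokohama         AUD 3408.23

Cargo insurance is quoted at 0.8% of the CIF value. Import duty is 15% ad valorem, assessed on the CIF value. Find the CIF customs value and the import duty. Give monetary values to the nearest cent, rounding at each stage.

CIF value: AUD 38372.19; import duty: AUD 5755.83

Let C be the CIF value. C = FOB price + freight + 0.8% × C
C − 0.8% × C = 34656.98 + 3408.23
0.992 × C = 38065.21
C = 38065.21 / 0.992 = 38372.19
Insurance premium = 0.8% × 38372.19 = 306.98
Import duty = 38372.19 × 15% = 5755.83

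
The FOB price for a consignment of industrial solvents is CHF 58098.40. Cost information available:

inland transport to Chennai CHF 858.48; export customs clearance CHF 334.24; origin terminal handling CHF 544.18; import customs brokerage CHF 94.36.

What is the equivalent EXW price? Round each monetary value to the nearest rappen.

Not relevant to the conversion: brokerage — on the buyer under both terms; not part of either seller's price.
From FOB to EXW, the seller no longer bears: inland to port, export clearance, origin terminal.
EXW price = 58098.40 − 858.48 − 334.24 − 544.18 = 56361.50

EXW price: CHF 56361.50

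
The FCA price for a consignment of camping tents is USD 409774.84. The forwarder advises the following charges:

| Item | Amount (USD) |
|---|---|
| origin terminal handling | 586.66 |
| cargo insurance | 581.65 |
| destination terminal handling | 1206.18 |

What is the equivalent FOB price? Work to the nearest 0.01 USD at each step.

Not relevant to the conversion: insurance, destination terminal — on the buyer under both terms; not part of either seller's price.
From FCA to FOB, the seller additionally bears: origin terminal.
FOB price = 409774.84 + 586.66 = 410361.50

FOB price: USD 410361.50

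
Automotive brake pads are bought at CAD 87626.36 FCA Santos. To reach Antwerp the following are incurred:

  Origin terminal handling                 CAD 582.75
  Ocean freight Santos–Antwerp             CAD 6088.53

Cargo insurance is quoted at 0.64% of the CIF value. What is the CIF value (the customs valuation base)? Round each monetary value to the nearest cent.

Let C be the CIF value. C = FCA price + pre-shipment costs + freight + 0.64% × C
C − 0.64% × C = 87626.36 + 582.75 + 6088.53
0.9936 × C = 94297.64
C = 94297.64 / 0.9936 = 94905.03
Insurance premium = 0.64% × 94905.03 = 607.39

CIF value: CAD 94905.03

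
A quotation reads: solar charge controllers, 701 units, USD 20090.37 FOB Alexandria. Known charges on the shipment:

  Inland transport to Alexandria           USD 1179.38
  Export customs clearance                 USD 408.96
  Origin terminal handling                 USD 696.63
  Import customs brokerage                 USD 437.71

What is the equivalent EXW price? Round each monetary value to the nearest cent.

Not relevant to the conversion: brokerage — on the buyer under both terms; not part of either seller's price.
From FOB to EXW, the seller no longer bears: inland to port, export clearance, origin terminal.
EXW price = 20090.37 − 1179.38 − 408.96 − 696.63 = 17805.40

EXW price: USD 17805.40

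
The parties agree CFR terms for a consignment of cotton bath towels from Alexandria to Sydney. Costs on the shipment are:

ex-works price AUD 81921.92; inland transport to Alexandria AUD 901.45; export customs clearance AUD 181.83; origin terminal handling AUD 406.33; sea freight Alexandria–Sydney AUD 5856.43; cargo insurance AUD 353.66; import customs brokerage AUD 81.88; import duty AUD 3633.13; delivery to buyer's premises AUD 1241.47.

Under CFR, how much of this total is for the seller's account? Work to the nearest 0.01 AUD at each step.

CFR: the seller pays costs through ocean freight to the destination port, but not insurance.
Seller's account: goods 81921.92 + inland to port 901.45 + export clearance 181.83 + origin terminal 406.33 + freight 5856.43 = 89267.96
Buyer's account: insurance 353.66 + brokerage 81.88 + duty 3633.13 + delivery 1241.47 = 5310.14

Seller's account: AUD 89267.96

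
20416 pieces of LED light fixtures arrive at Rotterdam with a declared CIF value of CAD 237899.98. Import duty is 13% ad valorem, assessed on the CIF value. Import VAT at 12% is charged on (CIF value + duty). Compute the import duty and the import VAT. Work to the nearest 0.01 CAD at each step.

Import duty: CAD 30927.00; import VAT: CAD 32259.24

Import duty = 237899.98 × 13% = 30927.00
VAT base = CIF + duty = 237899.98 + 30927.00 = 268826.98
Import VAT = 268826.98 × 12% = 32259.24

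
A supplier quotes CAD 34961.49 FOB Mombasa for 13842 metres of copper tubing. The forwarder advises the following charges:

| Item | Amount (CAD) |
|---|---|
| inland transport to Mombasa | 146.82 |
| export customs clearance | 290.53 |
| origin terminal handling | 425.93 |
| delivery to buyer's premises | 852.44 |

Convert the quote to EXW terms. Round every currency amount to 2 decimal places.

EXW price: CAD 34098.21

Not relevant to the conversion: delivery — on the buyer under both terms; not part of either seller's price.
From FOB to EXW, the seller no longer bears: inland to port, export clearance, origin terminal.
EXW price = 34961.49 − 146.82 − 290.53 − 425.93 = 34098.21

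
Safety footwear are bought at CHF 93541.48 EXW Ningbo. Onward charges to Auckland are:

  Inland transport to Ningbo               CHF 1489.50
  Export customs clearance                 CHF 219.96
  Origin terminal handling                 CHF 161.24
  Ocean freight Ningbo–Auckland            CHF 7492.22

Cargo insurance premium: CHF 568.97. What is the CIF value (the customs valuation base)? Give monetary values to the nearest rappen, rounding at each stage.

CIF = EXW price + pre-shipment costs + freight + insurance
CIF = 93541.48 + 1489.50 + 219.96 + 161.24 + 7492.22 + 568.97 = 103473.37

CIF value: CHF 103473.37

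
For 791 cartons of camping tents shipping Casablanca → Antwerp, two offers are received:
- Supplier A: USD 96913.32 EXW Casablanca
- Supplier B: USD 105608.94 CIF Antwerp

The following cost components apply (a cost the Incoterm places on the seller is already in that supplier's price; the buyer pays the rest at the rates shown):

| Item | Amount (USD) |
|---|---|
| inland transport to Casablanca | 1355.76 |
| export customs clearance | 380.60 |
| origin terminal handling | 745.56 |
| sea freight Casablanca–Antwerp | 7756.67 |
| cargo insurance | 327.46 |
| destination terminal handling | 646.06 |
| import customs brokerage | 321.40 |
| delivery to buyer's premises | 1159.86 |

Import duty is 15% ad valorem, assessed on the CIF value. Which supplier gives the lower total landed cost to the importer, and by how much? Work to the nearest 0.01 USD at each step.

Supplier B is cheaper by USD 2151.00

Supplier A (EXW):
CIF value = EXW price + inland to port + export clearance + origin terminal + freight + insurance = 96913.32 + 1355.76 + 380.60 + 745.56 + 7756.67 + 327.46 = 107479.37
Import duty = 107479.37 × 15% = 16121.91
Buyer bears (A): 1355.76 + 380.60 + 745.56 + 7756.67 + 327.46 + 646.06 + 321.40 + 1159.86 = 12693.37
Landed cost (A) = invoice 96913.32 + 12693.37 + duty 16121.91 = 125728.60
Supplier B (CIF):
The CIF price already equals the CIF value: 105608.94
Import duty = 105608.94 × 15% = 15841.34
Buyer bears (B): 646.06 + 321.40 + 1159.86 = 2127.32
Landed cost (B) = invoice 105608.94 + 2127.32 + duty 15841.34 = 123577.60
Difference = |125728.60 − 123577.60| = 2151.00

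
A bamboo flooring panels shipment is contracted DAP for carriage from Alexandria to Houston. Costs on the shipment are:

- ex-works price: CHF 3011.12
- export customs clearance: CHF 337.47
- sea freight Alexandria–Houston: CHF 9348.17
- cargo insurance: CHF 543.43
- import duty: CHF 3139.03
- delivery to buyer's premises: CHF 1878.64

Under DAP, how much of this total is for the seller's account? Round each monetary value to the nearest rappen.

DAP: the seller bears all costs to the named destination except import duty and clearance.
Seller's account: goods 3011.12 + export clearance 337.47 + freight 9348.17 + insurance 543.43 + delivery 1878.64 = 15118.83
Buyer's account: duty 3139.03 = 3139.03

Seller's account: CHF 15118.83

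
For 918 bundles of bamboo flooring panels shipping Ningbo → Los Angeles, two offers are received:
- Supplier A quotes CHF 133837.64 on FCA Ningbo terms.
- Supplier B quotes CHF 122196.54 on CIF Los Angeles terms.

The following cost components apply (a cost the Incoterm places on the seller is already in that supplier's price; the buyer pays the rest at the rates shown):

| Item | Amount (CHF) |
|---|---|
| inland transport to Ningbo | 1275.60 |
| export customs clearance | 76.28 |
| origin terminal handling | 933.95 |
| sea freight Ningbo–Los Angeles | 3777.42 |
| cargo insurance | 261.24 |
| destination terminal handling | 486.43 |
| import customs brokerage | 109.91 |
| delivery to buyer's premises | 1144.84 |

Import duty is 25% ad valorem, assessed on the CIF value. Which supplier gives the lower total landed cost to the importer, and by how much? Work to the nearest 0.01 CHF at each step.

Supplier B is cheaper by CHF 20767.13

Supplier A (FCA):
CIF value = FCA price + origin terminal + freight + insurance = 133837.64 + 933.95 + 3777.42 + 261.24 = 138810.25
Import duty = 138810.25 × 25% = 34702.56
Buyer bears (A): 933.95 + 3777.42 + 261.24 + 486.43 + 109.91 + 1144.84 = 6713.79
Landed cost (A) = invoice 133837.64 + 6713.79 + duty 34702.56 = 175253.99
Supplier B (CIF):
The CIF price already equals the CIF value: 122196.54
Import duty = 122196.54 × 25% = 30549.14
Buyer bears (B): 486.43 + 109.91 + 1144.84 = 1741.18
Landed cost (B) = invoice 122196.54 + 1741.18 + duty 30549.14 = 154486.86
Difference = |175253.99 − 154486.86| = 20767.13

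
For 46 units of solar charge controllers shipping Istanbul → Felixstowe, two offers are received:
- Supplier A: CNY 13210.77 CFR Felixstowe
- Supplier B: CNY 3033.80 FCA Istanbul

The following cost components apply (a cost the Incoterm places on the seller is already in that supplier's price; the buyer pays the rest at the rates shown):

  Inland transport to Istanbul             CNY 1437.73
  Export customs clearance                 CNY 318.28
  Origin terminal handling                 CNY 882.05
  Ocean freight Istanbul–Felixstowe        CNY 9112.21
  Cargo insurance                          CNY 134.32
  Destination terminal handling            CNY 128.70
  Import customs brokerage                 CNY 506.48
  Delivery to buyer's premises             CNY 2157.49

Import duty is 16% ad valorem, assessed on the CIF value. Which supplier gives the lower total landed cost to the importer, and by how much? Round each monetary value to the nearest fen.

Supplier A (CFR):
CIF value = CFR price + insurance = 13210.77 + 134.32 = 13345.09
Import duty = 13345.09 × 16% = 2135.21
Buyer bears (A): 134.32 + 128.70 + 506.48 + 2157.49 = 2926.99
Landed cost (A) = invoice 13210.77 + 2926.99 + duty 2135.21 = 18272.97
Supplier B (FCA):
CIF value = FCA price + origin terminal + freight + insurance = 3033.80 + 882.05 + 9112.21 + 134.32 = 13162.38
Import duty = 13162.38 × 16% = 2105.98
Buyer bears (B): 882.05 + 9112.21 + 134.32 + 128.70 + 506.48 + 2157.49 = 12921.25
Landed cost (B) = invoice 3033.80 + 12921.25 + duty 2105.98 = 18061.03
Difference = |18272.97 − 18061.03| = 211.94

Supplier B is cheaper by CNY 211.94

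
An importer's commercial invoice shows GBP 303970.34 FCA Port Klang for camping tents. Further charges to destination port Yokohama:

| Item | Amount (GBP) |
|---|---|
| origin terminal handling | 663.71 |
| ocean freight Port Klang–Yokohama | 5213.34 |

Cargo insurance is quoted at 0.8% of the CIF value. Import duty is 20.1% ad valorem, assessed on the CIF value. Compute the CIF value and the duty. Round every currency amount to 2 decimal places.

Let C be the CIF value. C = FCA price + pre-shipment costs + freight + 0.8% × C
C − 0.8% × C = 303970.34 + 663.71 + 5213.34
0.992 × C = 309847.39
C = 309847.39 / 0.992 = 312346.16
Insurance premium = 0.8% × 312346.16 = 2498.77
Import duty = 312346.16 × 20.1% = 62781.58

CIF value: GBP 312346.16; import duty: GBP 62781.58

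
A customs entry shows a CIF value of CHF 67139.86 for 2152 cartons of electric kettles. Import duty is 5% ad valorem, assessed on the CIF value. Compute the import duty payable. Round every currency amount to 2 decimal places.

Import duty: CHF 3356.99

Import duty = 67139.86 × 5% = 3356.99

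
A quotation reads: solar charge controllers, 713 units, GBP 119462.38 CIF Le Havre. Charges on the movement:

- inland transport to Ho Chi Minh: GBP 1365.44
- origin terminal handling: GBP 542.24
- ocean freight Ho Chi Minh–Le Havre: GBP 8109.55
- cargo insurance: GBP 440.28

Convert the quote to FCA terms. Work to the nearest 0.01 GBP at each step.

FCA price: GBP 110370.31

Not relevant to the conversion: inland to port — on the seller under both CIF and FCA; already in the CIF price and stays in the FCA price.
From CIF to FCA, the seller no longer bears: origin terminal, freight, insurance.
FCA price = 119462.38 − 542.24 − 8109.55 − 440.28 = 110370.31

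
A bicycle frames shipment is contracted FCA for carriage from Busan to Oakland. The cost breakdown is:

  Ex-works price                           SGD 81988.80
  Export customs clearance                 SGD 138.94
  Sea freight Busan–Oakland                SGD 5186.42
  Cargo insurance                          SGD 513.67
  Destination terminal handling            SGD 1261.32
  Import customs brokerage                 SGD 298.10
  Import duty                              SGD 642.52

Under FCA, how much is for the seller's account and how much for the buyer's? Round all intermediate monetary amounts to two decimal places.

Seller: SGD 82127.74; buyer: SGD 7902.03

FCA: the seller delivers export-cleared goods to the carrier; the buyer bears costs from that point.
Seller's account: goods 81988.80 + export clearance 138.94 = 82127.74
Buyer's account: freight 5186.42 + insurance 513.67 + destination terminal 1261.32 + brokerage 298.10 + duty 642.52 = 7902.03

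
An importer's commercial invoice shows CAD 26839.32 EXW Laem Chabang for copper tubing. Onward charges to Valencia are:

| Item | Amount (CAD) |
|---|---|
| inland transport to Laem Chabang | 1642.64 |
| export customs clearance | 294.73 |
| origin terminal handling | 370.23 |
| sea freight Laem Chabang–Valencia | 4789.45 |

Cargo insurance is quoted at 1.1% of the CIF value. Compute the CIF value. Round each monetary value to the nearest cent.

Let C be the CIF value. C = EXW price + pre-shipment costs + freight + 1.1% × C
C − 1.1% × C = 26839.32 + 1642.64 + 294.73 + 370.23 + 4789.45
0.989 × C = 33936.37
C = 33936.37 / 0.989 = 34313.82
Insurance premium = 1.1% × 34313.82 = 377.45

CIF value: CAD 34313.82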